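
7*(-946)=-6622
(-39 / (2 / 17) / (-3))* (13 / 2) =2873 / 4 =718.25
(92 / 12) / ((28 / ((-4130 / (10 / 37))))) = -50209 / 12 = -4184.08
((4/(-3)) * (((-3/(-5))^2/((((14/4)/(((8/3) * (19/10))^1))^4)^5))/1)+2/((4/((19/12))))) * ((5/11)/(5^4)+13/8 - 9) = 1135166774673905784540407709535324287240447000931/196540570751438528440402278900146484375000000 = 5775.74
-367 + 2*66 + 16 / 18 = -2107 / 9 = -234.11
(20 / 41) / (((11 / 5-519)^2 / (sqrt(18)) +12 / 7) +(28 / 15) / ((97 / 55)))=-2247065625 / 6583903731460733372 +18037479933375 * sqrt(2) / 3291951865730366686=0.00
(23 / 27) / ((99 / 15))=115 / 891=0.13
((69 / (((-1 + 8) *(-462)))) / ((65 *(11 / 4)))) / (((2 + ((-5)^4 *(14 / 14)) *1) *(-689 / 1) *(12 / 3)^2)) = 23 / 1331899809240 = 0.00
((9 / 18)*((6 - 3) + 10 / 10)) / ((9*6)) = 1 / 27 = 0.04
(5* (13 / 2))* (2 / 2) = 65 / 2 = 32.50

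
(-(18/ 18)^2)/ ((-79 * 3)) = 1/ 237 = 0.00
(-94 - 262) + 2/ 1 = -354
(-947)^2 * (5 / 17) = 4484045 / 17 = 263767.35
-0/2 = 0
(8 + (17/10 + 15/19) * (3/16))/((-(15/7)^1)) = -180173/45600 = -3.95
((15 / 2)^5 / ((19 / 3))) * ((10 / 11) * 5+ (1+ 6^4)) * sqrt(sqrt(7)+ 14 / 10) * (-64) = -13046366250 * sqrt(35+ 25 * sqrt(7)) / 209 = -627787806.67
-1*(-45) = 45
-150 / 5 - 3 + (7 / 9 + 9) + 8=-137 / 9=-15.22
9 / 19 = 0.47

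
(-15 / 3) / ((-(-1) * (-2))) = 5 / 2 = 2.50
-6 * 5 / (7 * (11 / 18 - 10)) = 540 / 1183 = 0.46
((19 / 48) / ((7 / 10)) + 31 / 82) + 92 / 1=640195 / 6888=92.94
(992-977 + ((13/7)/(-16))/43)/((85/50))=361135/40936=8.82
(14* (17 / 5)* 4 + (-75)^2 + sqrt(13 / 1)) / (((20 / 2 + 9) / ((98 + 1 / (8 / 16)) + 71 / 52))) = 5271* sqrt(13) / 988 + 153264867 / 4940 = 31044.51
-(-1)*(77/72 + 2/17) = 1453/1224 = 1.19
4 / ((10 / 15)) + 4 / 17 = 6.24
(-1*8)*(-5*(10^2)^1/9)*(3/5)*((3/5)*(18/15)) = 192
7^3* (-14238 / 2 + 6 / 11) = -26857929 / 11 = -2441629.91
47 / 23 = 2.04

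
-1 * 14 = -14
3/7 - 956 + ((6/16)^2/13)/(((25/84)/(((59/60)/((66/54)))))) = -7651981829/8008000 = -955.54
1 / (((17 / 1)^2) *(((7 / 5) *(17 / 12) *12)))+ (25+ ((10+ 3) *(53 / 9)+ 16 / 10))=159643247 / 1547595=103.16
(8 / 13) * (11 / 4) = 22 / 13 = 1.69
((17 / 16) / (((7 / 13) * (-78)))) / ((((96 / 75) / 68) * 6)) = -7225 / 32256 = -0.22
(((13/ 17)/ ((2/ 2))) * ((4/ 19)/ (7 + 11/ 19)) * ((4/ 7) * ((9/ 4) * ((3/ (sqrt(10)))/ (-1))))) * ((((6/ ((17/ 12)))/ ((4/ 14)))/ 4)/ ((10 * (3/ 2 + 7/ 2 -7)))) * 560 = 2457 * sqrt(10)/ 2890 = 2.69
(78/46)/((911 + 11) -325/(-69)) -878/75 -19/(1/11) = -1058439704/4795725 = -220.70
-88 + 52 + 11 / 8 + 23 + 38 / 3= 25 / 24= 1.04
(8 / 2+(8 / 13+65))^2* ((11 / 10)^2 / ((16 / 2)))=3964081 / 5408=733.00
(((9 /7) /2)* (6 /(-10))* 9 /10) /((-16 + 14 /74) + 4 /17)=0.02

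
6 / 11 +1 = 17 / 11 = 1.55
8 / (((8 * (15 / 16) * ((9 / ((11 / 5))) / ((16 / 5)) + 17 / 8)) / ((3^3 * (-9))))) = -228096 / 2995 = -76.16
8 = 8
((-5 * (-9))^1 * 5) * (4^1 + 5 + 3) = 2700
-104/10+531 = 2603/5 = 520.60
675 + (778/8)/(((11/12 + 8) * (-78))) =1877461/2782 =674.86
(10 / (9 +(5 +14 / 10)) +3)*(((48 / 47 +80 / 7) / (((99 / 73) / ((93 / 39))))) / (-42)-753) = -2749.86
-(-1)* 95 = 95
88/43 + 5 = 303/43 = 7.05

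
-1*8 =-8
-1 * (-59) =59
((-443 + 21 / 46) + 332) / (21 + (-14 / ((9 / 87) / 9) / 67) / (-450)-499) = 25552125 / 110480362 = 0.23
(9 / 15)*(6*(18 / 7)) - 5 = 149 / 35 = 4.26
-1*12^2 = -144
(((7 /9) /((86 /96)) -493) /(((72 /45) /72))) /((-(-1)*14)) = -1581.85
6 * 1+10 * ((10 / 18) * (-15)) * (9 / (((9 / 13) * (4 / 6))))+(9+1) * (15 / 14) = -11258 / 7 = -1608.29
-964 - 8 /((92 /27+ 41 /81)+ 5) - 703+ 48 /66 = -6620333 /3971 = -1667.17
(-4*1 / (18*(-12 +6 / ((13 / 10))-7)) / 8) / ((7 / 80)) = 260 / 11781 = 0.02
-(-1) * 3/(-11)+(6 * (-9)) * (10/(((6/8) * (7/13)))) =-102981/77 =-1337.42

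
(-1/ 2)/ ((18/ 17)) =-0.47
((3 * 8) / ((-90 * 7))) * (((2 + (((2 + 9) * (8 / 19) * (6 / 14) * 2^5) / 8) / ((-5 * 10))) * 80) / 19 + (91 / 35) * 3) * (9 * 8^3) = -241465344 / 88445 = -2730.12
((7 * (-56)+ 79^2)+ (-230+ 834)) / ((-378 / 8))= -136.57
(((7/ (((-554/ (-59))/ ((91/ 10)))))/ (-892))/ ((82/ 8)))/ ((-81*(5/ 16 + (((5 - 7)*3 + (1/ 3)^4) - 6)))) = -150332/ 191604685205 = -0.00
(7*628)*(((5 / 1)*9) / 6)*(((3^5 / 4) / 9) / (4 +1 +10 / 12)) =38151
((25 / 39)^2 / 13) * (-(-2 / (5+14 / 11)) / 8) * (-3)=-6875 / 1819116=-0.00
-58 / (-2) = 29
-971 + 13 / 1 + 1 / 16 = -15327 / 16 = -957.94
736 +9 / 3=739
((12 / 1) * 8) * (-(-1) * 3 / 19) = 15.16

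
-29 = -29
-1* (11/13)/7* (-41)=4.96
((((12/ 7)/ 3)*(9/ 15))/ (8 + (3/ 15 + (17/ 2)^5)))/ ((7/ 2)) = 768/ 347929253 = 0.00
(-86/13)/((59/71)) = -6106/767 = -7.96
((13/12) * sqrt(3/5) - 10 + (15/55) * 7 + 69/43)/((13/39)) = -9204/473 + 13 * sqrt(15)/20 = -16.94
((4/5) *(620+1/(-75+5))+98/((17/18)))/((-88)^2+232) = 892133/11864300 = 0.08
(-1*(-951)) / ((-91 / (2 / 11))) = -1902 / 1001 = -1.90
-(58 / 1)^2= -3364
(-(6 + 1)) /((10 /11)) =-77 /10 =-7.70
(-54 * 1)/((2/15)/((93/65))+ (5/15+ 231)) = -7533/32284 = -0.23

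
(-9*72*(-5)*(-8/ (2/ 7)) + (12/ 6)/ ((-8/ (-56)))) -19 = -90725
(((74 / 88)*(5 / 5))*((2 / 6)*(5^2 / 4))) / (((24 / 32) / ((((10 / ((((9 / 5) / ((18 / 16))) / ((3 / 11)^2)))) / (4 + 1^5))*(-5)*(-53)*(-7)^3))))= -420389375 / 21296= -19740.30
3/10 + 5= 5.30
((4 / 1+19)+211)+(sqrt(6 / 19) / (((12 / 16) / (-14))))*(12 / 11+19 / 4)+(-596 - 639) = -1001 - 3598*sqrt(114) / 627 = -1062.27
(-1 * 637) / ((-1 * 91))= 7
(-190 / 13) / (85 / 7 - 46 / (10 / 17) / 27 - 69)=179550 / 734071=0.24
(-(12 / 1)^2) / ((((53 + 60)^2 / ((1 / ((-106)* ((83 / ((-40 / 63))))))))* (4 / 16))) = -1280 / 393195817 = -0.00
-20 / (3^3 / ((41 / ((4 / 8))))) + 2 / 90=-8197 / 135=-60.72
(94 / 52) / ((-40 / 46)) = -1081 / 520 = -2.08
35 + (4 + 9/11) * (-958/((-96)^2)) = 1748693/50688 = 34.50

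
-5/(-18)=5/18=0.28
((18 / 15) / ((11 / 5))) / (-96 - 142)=-3 / 1309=-0.00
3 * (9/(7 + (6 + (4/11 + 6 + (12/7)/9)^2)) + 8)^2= 1781304846312963/8915533120321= 199.80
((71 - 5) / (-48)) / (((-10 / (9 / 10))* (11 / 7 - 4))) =-693 / 13600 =-0.05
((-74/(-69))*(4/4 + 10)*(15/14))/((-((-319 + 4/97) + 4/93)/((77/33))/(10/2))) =30596225/66169597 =0.46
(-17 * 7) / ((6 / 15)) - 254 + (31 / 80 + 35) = -41289 / 80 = -516.11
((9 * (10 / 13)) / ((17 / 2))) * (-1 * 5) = -900 / 221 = -4.07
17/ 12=1.42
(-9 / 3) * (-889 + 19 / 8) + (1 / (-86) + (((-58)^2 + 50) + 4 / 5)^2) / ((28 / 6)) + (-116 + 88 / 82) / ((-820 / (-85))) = 253132525621621 / 101196200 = 2501403.47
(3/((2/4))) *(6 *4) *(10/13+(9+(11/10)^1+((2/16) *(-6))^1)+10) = 188316/65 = 2897.17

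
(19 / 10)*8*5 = 76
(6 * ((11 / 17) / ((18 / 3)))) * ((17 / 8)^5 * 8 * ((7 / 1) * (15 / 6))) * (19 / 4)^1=18644.90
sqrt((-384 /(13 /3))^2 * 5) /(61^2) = 1152 * sqrt(5) /48373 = 0.05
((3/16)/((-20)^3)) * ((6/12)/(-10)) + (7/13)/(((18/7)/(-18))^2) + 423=14955520039/33280000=449.38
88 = 88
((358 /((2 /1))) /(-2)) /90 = -179 /180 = -0.99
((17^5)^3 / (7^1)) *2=817835157574233083.71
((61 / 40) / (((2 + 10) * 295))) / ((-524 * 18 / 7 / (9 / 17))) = -427 / 2522745600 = -0.00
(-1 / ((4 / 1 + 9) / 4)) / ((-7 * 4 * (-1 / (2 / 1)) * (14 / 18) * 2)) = -9 / 637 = -0.01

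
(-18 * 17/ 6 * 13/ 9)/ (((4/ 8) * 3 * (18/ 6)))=-442/ 27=-16.37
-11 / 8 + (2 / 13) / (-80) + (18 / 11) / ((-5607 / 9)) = -1229027 / 890890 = -1.38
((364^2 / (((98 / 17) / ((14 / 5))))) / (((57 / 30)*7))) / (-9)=-91936 / 171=-537.64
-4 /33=-0.12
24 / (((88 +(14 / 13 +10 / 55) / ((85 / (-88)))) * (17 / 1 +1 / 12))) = 7956 / 490975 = 0.02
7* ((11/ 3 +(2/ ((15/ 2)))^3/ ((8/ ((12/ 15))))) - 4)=-39151/ 16875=-2.32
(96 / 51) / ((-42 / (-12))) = 64 / 119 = 0.54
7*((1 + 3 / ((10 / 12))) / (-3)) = -161 / 15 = -10.73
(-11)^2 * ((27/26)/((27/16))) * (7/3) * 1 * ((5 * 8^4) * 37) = 5134581760/39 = 131655942.56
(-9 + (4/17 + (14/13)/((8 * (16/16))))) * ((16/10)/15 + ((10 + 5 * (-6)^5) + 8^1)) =3705967303/11050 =335381.66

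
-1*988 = -988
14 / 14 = 1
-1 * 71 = -71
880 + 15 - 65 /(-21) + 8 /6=6296 /7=899.43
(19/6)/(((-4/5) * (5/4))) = -19/6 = -3.17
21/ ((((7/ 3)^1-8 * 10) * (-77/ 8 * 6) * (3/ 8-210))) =-32/ 1432717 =-0.00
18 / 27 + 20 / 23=106 / 69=1.54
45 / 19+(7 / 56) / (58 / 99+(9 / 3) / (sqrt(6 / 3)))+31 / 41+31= 29403 * sqrt(2) / 651848+4329782337 / 126947398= 34.17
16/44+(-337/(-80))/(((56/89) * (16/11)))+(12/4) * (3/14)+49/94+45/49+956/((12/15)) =311823398057/259409920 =1202.05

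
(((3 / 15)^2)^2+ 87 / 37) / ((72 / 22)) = 149633 / 208125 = 0.72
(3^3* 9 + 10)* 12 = 3036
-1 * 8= -8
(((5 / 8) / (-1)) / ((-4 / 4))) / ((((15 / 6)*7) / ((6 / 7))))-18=-1761 / 98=-17.97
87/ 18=29/ 6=4.83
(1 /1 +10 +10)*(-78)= -1638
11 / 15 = 0.73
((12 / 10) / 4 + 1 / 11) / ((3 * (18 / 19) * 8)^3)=0.00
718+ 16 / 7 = 5042 / 7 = 720.29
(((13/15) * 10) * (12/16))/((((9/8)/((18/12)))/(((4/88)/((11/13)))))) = 0.47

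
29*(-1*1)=-29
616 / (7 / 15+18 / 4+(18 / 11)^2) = 2236080 / 27749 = 80.58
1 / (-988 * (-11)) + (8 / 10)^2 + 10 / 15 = 1065139 / 815100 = 1.31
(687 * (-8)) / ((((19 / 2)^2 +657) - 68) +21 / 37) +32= 2406208 / 100613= 23.92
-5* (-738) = 3690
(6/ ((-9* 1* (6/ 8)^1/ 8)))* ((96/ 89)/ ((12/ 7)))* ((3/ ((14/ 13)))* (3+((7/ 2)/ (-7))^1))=-8320/ 267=-31.16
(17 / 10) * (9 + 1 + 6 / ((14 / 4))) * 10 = 1394 / 7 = 199.14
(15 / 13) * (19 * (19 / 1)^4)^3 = 227716905448121974485 / 13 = 17516685034470921114.23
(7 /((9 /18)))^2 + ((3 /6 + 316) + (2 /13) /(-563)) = 7501971 /14638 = 512.50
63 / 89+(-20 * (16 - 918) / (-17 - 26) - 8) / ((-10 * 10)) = 476769 / 95675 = 4.98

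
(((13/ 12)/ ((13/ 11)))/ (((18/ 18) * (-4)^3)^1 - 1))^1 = -11/ 780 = -0.01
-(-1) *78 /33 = 2.36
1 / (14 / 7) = 1 / 2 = 0.50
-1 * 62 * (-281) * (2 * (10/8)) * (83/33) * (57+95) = 549489880/33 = 16651208.48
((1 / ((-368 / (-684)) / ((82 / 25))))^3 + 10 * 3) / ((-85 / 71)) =-1629850073853 / 7604375000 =-214.33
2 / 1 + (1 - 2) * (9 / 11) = 13 / 11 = 1.18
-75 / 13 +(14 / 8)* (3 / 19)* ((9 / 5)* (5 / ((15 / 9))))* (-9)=-94839 / 4940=-19.20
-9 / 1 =-9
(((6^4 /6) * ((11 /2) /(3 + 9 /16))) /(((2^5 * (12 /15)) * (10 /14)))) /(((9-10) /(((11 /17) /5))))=-7623 /3230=-2.36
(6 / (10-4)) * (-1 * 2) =-2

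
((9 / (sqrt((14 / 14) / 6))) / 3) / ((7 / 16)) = 48*sqrt(6) / 7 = 16.80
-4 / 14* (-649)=1298 / 7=185.43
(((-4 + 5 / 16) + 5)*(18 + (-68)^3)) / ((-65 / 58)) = 95739063 / 260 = 368227.17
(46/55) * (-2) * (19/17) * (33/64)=-0.96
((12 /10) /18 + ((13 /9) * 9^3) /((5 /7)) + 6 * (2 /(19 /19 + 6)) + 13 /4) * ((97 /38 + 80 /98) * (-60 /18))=-433030069 /26068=-16611.56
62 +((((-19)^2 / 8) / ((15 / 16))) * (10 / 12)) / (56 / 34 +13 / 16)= 471494 / 6021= 78.31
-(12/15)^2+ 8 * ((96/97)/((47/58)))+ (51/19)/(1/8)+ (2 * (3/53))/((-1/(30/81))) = 31569513428/1032955425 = 30.56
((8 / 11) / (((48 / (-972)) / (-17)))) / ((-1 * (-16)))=1377 / 88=15.65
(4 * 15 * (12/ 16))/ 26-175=-4505/ 26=-173.27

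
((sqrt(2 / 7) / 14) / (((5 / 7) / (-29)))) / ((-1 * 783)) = sqrt(14) / 1890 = 0.00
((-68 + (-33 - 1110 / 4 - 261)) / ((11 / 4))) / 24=-1279 / 132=-9.69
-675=-675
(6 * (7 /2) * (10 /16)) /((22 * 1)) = 105 /176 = 0.60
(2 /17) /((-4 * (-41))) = 1 /1394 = 0.00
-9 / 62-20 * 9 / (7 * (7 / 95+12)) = -36531 / 16058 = -2.27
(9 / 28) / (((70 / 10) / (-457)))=-4113 / 196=-20.98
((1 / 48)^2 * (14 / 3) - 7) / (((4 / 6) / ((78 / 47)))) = -314405 / 18048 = -17.42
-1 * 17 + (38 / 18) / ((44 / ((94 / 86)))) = -288583 / 17028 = -16.95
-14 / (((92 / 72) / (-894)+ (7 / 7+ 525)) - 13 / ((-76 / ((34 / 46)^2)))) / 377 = -161740692 / 2291365263265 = -0.00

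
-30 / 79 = -0.38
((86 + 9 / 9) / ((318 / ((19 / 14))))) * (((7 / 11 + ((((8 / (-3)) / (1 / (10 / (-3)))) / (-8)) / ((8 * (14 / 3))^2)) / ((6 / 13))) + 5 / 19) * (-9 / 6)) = -204775699 / 409536512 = -0.50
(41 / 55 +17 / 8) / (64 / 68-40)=-21471 / 292160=-0.07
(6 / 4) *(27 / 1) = 81 / 2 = 40.50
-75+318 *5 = 1515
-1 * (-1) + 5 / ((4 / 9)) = 49 / 4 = 12.25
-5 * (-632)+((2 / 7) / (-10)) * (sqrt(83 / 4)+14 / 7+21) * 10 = 22074 / 7- sqrt(83) / 7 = 3152.13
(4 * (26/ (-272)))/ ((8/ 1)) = -13/ 272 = -0.05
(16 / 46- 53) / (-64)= 1211 / 1472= 0.82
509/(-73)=-509/73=-6.97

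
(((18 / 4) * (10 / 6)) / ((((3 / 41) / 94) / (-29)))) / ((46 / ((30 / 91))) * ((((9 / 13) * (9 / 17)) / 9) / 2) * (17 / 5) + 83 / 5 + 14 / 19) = -265444250 / 25647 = -10349.91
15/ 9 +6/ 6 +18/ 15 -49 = -677/ 15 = -45.13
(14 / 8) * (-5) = -35 / 4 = -8.75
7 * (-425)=-2975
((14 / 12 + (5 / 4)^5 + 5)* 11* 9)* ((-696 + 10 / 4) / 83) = -1296188949 / 169984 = -7625.36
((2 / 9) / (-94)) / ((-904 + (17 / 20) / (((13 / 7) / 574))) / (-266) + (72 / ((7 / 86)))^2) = -242060 / 80118083081367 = -0.00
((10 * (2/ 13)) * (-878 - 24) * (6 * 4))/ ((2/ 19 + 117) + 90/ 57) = -3648/ 13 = -280.62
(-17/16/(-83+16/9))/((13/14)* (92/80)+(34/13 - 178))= -0.00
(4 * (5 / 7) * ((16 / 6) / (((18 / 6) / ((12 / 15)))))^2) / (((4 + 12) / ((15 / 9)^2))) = 1280 / 5103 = 0.25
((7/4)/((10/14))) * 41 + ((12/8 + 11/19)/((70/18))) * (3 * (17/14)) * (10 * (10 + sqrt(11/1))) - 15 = 36261 * sqrt(11)/1862 + 5217179/18620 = 344.78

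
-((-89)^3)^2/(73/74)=-36776615531114/73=-503789253850.88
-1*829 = -829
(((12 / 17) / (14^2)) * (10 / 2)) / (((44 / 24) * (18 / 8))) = 0.00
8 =8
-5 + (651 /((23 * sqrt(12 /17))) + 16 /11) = 30.14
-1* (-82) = 82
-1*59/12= -4.92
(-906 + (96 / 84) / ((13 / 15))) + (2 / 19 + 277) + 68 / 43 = -625.99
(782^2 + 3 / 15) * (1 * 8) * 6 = 146765808 / 5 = 29353161.60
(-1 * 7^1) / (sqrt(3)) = -7 * sqrt(3) / 3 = -4.04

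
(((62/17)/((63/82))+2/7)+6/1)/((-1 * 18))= -844/1377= -0.61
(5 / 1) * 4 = 20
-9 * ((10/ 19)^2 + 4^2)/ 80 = -13221/ 7220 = -1.83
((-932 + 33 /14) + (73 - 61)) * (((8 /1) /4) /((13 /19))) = -244093 /91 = -2682.34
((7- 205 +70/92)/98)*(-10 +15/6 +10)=-45365/9016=-5.03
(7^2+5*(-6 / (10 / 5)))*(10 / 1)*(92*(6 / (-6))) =-31280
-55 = -55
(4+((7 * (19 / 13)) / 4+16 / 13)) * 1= 405 / 52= 7.79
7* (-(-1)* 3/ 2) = 21/ 2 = 10.50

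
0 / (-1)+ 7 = 7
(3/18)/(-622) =-1/3732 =-0.00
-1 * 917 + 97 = -820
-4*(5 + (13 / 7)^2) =-1656 / 49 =-33.80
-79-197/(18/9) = -355/2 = -177.50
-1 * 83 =-83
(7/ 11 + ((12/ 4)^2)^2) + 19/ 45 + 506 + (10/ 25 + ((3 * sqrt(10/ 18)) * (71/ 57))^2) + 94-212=85454872/ 178695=478.22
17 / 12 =1.42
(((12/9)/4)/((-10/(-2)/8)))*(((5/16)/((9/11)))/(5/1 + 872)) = 11/47358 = 0.00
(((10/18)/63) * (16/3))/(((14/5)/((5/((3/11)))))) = 11000/35721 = 0.31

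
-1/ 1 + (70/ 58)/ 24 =-0.95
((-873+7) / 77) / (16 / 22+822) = -433 / 31675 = -0.01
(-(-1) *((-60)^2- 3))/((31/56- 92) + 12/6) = -40.21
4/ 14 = 2/ 7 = 0.29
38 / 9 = 4.22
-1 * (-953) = 953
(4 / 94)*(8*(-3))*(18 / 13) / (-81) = 32 / 1833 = 0.02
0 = 0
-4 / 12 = -1 / 3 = -0.33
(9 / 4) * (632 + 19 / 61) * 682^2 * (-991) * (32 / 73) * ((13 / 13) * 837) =-1071423719898513696 / 4453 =-240607168178422.12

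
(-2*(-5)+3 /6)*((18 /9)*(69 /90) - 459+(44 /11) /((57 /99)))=-4730.45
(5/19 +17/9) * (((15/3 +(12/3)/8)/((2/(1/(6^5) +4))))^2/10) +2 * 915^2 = 34627213756096915/20679432192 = 1674476.04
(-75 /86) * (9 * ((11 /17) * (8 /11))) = -2700 /731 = -3.69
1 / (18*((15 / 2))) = 1 / 135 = 0.01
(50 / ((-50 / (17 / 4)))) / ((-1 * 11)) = 17 / 44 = 0.39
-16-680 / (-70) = -44 / 7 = -6.29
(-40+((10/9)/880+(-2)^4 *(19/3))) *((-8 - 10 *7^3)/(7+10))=-12404.02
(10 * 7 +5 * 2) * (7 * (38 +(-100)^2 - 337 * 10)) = 3734080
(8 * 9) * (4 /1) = 288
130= 130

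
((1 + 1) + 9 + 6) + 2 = 19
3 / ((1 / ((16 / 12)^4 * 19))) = 180.15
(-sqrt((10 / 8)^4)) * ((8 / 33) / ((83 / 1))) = -25 / 5478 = -0.00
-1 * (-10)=10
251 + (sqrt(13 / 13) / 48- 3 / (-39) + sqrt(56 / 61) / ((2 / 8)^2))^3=77732136613 / 242970624 + 1860925093 * sqrt(854) / 15092376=3923.22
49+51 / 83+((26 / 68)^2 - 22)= 2663579 / 95948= 27.76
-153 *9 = -1377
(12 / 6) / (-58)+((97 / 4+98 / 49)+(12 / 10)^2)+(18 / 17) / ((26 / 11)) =18011521 / 640900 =28.10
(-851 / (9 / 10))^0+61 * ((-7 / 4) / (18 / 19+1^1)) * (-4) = 8150 / 37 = 220.27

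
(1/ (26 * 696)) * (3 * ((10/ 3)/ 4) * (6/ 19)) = 5/ 114608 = 0.00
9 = 9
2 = 2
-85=-85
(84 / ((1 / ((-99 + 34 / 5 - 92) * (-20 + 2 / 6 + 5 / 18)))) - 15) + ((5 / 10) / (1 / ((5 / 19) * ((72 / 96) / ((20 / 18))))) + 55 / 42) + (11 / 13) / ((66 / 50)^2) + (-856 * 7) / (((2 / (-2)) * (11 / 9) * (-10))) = 4101216481823 / 13693680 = 299497.03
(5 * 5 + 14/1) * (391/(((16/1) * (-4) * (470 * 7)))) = -15249/210560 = -0.07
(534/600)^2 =0.79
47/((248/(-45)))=-2115/248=-8.53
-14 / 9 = -1.56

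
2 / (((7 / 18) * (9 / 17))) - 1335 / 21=-377 / 7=-53.86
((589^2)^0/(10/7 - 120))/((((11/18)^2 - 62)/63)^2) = -1458274104/165452651935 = -0.01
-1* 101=-101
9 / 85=0.11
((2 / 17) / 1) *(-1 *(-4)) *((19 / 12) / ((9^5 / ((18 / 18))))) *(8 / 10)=0.00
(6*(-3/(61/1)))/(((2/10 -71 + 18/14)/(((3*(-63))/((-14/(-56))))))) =-158760/49471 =-3.21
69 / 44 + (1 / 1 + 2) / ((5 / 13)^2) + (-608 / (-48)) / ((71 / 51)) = 2416943 / 78100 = 30.95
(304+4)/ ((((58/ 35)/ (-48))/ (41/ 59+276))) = -4223604000/ 1711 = -2468500.29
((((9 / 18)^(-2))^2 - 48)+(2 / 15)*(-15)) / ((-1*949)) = 34 / 949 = 0.04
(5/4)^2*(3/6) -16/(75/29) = -12973/2400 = -5.41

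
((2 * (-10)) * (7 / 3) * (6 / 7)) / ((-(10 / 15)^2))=90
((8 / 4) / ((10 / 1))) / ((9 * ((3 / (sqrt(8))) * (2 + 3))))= 2 * sqrt(2) / 675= 0.00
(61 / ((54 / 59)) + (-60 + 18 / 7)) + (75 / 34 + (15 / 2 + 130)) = 956995 / 6426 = 148.93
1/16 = 0.06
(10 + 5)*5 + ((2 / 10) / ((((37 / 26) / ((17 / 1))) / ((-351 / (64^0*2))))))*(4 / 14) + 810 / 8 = 56.45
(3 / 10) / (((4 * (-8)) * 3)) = -1 / 320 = -0.00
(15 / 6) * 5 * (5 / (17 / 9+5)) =1125 / 124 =9.07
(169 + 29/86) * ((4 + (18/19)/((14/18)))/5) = 5053361/28595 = 176.72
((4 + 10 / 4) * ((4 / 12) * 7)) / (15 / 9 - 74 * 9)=-91 / 3986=-0.02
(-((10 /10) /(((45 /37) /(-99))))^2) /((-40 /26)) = 4306.87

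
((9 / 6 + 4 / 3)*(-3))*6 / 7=-51 / 7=-7.29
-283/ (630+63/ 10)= -2830/ 6363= -0.44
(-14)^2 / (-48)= -49 / 12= -4.08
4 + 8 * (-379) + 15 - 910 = -3923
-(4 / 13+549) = -7141 / 13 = -549.31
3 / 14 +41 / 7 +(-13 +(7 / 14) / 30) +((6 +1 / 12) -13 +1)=-12.83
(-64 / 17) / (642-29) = -64 / 10421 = -0.01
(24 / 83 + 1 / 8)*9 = 2475 / 664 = 3.73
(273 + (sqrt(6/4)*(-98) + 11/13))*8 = 28480/13 -392*sqrt(6) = 1230.57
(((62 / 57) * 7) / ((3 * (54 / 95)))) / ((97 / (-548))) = -594580 / 23571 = -25.23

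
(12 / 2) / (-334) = -3 / 167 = -0.02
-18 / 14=-9 / 7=-1.29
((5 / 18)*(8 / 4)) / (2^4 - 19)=-5 / 27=-0.19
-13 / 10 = -1.30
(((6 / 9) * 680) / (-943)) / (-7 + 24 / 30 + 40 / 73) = 496400 / 5836227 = 0.09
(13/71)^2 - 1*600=-3024431/5041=-599.97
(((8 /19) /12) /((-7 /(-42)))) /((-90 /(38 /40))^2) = 19 /810000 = 0.00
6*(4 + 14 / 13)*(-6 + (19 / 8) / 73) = -345015 / 1898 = -181.78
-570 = -570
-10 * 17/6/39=-85/117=-0.73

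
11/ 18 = 0.61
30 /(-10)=-3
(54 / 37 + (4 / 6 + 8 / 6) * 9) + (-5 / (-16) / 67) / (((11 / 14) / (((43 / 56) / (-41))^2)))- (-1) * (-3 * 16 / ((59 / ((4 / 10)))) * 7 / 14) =935214228062327 / 48464857745920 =19.30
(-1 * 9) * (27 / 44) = -243 / 44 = -5.52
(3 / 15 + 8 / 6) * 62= 1426 / 15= 95.07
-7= -7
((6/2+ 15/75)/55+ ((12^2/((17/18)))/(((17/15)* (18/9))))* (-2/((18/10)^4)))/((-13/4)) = 109500608/27895725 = 3.93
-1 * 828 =-828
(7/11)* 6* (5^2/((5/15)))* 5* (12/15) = 12600/11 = 1145.45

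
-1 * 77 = -77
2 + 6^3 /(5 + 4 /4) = 38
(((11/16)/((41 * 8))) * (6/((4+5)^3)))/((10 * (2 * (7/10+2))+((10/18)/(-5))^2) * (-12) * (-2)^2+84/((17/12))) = -187/27460306944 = -0.00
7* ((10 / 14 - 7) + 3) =-23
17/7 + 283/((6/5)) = 10007/42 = 238.26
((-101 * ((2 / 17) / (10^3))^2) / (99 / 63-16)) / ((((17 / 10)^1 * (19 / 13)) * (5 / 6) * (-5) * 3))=-0.00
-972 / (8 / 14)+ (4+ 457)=-1240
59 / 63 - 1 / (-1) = 122 / 63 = 1.94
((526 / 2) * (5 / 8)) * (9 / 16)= 11835 / 128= 92.46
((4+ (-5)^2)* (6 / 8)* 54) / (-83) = -14.15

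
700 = 700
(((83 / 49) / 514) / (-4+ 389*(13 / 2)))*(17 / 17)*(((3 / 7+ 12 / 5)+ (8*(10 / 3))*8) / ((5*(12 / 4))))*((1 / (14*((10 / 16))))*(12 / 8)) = 0.00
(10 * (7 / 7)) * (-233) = -2330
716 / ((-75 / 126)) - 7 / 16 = -481327 / 400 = -1203.32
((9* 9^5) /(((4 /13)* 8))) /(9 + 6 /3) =6908733 /352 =19627.08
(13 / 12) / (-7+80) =13 / 876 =0.01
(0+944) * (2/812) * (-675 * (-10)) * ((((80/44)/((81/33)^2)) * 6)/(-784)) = -3245000/89523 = -36.25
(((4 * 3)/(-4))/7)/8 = -3/56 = -0.05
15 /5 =3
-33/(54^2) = -11/972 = -0.01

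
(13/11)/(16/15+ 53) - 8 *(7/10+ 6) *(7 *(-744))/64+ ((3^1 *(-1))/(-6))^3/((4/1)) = 6225791917/1427360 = 4361.75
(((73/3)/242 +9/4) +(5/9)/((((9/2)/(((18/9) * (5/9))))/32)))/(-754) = -2378159/266038344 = -0.01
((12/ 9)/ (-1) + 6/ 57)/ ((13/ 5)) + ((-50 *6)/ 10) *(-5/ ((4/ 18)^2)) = 4500875/ 1482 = 3037.03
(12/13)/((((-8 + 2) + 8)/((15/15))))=6/13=0.46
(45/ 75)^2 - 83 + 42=-1016/ 25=-40.64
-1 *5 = -5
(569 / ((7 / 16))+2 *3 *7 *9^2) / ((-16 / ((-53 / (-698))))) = -22.32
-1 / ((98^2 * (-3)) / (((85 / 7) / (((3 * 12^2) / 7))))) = 85 / 12446784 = 0.00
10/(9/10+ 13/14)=175/32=5.47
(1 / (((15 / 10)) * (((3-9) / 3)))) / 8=-0.04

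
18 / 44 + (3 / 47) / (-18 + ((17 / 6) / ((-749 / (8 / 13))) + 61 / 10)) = 0.40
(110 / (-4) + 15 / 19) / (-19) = 1.41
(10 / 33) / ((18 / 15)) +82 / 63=359 / 231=1.55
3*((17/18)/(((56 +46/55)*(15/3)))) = 187/18756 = 0.01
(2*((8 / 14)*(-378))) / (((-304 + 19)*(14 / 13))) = 1.41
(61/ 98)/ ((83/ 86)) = 2623/ 4067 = 0.64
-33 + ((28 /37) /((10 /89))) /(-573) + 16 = -1803331 /106005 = -17.01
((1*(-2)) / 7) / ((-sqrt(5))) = 2*sqrt(5) / 35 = 0.13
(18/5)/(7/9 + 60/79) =12798/5465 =2.34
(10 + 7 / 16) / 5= 167 / 80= 2.09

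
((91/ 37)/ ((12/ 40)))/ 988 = 35/ 4218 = 0.01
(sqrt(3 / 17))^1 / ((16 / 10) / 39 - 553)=-195 * sqrt(51) / 1833059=-0.00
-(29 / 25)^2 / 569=-841 / 355625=-0.00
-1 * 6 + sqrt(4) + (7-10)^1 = -7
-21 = -21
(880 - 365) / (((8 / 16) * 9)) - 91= 211 / 9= 23.44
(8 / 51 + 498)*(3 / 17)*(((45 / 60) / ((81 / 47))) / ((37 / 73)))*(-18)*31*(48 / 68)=-5404415132 / 181781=-29730.36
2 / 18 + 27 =244 / 9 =27.11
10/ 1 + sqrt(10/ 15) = sqrt(6)/ 3 + 10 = 10.82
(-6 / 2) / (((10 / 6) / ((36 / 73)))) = -324 / 365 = -0.89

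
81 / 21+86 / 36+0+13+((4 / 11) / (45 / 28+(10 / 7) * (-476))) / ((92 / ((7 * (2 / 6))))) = 11653899143 / 605522610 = 19.25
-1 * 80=-80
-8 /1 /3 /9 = -8 /27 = -0.30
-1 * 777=-777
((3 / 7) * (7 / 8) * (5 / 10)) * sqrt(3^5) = 27 * sqrt(3) / 16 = 2.92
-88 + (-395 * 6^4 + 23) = -511985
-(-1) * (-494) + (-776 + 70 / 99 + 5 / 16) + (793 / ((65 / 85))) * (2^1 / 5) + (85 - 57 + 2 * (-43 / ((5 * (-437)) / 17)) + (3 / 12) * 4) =-570733333 / 692208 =-824.51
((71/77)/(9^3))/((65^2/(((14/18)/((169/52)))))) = 284/3963992175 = 0.00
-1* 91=-91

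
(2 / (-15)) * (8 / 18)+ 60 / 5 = 1612 / 135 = 11.94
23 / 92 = 1 / 4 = 0.25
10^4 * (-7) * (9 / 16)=-39375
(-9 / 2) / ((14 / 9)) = -81 / 28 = -2.89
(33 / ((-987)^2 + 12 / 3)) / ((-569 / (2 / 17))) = -66 / 9423175429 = -0.00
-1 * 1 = -1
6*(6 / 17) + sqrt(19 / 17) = sqrt(323) / 17 + 36 / 17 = 3.17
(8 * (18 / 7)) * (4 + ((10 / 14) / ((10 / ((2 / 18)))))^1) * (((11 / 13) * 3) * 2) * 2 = 533280 / 637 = 837.17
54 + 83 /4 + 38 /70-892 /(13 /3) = -237607 /1820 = -130.55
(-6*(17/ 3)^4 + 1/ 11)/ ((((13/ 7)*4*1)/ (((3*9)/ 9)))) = -12862045/ 5148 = -2498.45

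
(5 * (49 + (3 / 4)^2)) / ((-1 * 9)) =-3965 / 144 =-27.53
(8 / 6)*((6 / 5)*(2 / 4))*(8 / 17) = 0.38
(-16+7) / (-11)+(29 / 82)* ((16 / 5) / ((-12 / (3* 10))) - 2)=-1226 / 451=-2.72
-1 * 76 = -76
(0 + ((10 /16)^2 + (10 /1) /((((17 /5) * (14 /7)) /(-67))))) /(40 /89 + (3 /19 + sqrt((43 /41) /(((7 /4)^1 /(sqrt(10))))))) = -37541573032022893325 * 10^(3 /4) * sqrt(12341) /316518651609465365496 - 92422897392880606825 * 10^(1 /4) * sqrt(12341) /1266074606437861461984 + 16109731864964024826175 /2532149212875722923968 + 6543667125733717199675 * sqrt(10) /633037303218930730992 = -49.47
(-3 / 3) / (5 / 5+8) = -1 / 9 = -0.11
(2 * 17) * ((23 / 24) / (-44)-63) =-1131367 / 528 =-2142.74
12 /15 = 4 /5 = 0.80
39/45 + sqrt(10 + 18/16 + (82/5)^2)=13/15 + sqrt(112034)/20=17.60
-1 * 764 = -764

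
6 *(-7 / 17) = -42 / 17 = -2.47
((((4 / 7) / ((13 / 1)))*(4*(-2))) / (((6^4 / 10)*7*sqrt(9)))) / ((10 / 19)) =-38 / 154791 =-0.00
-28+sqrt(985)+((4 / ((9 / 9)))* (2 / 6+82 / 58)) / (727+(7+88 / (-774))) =-115270468 / 4118203+sqrt(985) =3.39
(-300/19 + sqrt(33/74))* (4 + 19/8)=-3825/38 + 51* sqrt(2442)/592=-96.40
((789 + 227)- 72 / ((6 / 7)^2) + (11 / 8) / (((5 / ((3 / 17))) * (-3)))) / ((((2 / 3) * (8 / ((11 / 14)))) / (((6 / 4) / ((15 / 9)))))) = 185396013 / 1523200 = 121.71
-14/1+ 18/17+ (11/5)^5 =2050367/53125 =38.60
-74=-74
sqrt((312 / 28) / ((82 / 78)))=39 * sqrt(574) / 287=3.26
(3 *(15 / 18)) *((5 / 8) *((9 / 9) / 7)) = 25 / 112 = 0.22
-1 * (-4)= 4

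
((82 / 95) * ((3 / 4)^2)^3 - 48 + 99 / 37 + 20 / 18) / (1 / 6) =-2854553843 / 10798080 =-264.36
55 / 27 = 2.04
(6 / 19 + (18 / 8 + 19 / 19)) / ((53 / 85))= 5.72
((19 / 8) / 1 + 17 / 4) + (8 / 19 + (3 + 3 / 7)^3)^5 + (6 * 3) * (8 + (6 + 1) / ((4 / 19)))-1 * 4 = 112013115.48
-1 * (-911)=911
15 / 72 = 5 / 24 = 0.21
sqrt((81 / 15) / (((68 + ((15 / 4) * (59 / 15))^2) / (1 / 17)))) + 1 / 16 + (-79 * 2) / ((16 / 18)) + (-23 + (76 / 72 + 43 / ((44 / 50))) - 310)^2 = 12 * sqrt(129455) / 129455 + 12538545757 / 156816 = 79957.09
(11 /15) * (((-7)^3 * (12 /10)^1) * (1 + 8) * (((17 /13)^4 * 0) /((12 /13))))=0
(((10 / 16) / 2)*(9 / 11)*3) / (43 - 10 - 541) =-135 / 89408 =-0.00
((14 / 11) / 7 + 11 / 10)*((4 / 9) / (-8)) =-0.07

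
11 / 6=1.83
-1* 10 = -10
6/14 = 3/7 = 0.43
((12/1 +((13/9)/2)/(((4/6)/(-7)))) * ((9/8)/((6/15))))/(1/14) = 5565/32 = 173.91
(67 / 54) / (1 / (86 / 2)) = 2881 / 54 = 53.35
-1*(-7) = 7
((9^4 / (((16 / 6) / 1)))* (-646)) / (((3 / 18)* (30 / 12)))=-19072827 / 5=-3814565.40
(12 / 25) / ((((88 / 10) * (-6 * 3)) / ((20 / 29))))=-2 / 957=-0.00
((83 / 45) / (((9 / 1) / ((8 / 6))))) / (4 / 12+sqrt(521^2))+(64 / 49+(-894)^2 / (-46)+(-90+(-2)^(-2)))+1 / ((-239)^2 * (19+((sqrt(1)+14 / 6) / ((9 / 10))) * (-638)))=-279912590863449179837 / 16028767266514380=-17463.14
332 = 332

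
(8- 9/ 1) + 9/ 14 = -5/ 14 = -0.36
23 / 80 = 0.29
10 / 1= 10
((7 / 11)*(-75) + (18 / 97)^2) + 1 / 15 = -73938916 / 1552485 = -47.63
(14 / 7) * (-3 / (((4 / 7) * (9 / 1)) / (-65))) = 455 / 6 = 75.83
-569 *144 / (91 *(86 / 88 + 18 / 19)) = -68498496 / 146419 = -467.83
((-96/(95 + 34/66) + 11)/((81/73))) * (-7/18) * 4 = -2012318/143613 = -14.01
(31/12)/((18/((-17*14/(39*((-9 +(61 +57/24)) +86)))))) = -7378/1182519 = -0.01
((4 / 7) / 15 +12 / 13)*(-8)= -7.69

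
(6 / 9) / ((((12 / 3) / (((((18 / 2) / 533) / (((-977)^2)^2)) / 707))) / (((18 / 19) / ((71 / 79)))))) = 2133 / 463166166462699769979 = 0.00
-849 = -849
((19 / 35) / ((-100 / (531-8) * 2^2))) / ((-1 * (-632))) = -9937 / 8848000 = -0.00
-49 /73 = -0.67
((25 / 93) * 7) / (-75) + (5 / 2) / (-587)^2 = -4822571 / 192269502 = -0.03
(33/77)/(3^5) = 1/567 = 0.00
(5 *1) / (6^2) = 5 / 36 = 0.14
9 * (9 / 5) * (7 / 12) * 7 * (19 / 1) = 25137 / 20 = 1256.85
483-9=474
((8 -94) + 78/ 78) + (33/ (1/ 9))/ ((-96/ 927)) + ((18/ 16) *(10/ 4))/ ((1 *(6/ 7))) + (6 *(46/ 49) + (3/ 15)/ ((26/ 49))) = -75003321/ 25480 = -2943.62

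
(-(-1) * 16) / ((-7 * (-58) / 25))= 200 / 203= 0.99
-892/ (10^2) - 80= -88.92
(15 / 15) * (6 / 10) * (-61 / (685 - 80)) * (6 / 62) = -549 / 93775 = -0.01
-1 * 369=-369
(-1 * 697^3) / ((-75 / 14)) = 4740524222 / 75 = 63206989.63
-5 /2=-2.50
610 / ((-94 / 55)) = -16775 / 47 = -356.91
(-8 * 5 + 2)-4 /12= -115 /3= -38.33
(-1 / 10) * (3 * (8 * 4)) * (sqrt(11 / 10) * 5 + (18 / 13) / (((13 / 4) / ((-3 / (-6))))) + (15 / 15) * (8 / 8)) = -24 * sqrt(110) / 5 - 1968 / 169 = -61.99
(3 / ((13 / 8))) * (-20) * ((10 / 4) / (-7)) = 13.19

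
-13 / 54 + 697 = 37625 / 54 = 696.76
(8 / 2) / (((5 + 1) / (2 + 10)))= 8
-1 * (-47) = 47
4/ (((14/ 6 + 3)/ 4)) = 3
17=17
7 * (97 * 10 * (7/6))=23765/3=7921.67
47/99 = 0.47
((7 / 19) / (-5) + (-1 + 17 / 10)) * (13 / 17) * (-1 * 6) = -273 / 95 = -2.87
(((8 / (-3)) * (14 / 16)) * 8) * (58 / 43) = -3248 / 129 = -25.18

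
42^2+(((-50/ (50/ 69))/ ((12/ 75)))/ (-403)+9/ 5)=14240973/ 8060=1766.87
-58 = -58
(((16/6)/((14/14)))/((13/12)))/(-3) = -32/39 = -0.82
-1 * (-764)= 764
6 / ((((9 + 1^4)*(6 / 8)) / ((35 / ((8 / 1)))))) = 7 / 2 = 3.50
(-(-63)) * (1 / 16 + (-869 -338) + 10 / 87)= -35277837 / 464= -76029.82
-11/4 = -2.75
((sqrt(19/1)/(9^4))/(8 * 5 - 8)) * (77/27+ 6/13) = 1163 * sqrt(19)/73693152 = 0.00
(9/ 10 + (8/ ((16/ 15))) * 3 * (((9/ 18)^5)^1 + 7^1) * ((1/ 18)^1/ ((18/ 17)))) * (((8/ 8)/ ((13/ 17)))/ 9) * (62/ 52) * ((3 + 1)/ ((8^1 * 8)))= 6206479/ 62300160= 0.10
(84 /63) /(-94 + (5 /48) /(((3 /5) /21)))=-64 /4337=-0.01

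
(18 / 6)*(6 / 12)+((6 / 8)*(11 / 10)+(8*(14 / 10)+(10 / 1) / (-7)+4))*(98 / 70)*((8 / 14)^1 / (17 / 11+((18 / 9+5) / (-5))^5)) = -2852833 / 1844528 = -1.55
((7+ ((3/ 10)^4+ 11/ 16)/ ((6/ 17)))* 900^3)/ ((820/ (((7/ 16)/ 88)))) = 104041665/ 2624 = 39650.02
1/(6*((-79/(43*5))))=-215/474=-0.45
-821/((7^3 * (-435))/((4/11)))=3284/1641255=0.00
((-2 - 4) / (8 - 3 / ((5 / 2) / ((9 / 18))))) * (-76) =2280 / 37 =61.62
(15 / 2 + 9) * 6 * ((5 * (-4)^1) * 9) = -17820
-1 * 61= -61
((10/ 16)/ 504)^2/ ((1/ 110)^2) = 75625/ 4064256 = 0.02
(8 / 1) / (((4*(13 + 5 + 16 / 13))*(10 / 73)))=949 / 1250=0.76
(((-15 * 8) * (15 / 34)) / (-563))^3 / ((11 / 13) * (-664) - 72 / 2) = -2369250000 / 1703510243066573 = -0.00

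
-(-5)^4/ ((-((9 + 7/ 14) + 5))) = 1250/ 29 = 43.10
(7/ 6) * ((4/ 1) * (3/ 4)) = 7/ 2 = 3.50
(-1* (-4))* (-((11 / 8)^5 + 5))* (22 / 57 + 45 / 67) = -437411583 / 10428416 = -41.94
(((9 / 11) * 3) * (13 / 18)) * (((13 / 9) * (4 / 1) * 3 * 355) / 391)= 119990 / 4301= 27.90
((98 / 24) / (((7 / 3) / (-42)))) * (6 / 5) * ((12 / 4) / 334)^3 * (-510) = 607257 / 18629852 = 0.03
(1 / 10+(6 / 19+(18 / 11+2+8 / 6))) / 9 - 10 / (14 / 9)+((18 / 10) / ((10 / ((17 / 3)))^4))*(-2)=-6124026169 / 987525000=-6.20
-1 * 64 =-64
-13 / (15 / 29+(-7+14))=-1.73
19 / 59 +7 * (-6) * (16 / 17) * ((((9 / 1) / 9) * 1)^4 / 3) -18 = -30947 / 1003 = -30.85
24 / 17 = 1.41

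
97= 97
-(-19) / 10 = 19 / 10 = 1.90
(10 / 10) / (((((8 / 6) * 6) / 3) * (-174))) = -1 / 464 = -0.00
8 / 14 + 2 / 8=0.82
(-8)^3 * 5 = -2560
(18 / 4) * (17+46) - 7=553 / 2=276.50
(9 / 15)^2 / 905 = 9 / 22625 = 0.00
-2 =-2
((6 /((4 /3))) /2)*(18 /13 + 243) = 28593 /52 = 549.87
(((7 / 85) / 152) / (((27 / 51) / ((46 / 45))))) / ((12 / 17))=2737 / 1846800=0.00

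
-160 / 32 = -5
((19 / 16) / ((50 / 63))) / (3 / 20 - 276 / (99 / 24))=-693 / 30920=-0.02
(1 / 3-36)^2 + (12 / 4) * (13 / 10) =114841 / 90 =1276.01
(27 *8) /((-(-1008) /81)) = 243 /14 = 17.36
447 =447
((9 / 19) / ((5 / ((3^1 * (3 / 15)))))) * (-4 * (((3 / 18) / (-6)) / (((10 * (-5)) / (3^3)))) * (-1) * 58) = 2349 / 11875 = 0.20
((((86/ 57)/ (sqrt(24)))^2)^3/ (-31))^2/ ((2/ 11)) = 439555938769888340411/ 105477336303825769570789448832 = 0.00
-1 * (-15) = 15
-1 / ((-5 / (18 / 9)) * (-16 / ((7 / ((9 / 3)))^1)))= -7 / 120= -0.06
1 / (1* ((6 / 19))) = 19 / 6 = 3.17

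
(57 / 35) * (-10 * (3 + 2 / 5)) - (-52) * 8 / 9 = -2882 / 315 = -9.15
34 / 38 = 0.89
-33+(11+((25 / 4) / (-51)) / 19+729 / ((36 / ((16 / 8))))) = 71681 / 3876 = 18.49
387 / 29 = 13.34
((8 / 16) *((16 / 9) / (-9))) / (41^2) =-0.00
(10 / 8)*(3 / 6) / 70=1 / 112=0.01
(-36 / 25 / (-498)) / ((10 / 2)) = 6 / 10375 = 0.00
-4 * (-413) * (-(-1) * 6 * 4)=39648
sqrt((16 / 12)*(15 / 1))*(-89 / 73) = -178*sqrt(5) / 73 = -5.45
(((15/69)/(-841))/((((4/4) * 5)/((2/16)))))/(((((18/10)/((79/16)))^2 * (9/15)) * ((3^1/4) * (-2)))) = 780125/14439472128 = 0.00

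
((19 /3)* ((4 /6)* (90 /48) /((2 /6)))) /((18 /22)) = 1045 /36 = 29.03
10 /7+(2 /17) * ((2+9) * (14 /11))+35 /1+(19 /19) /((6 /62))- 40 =3002 /357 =8.41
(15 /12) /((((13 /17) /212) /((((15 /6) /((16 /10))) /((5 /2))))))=22525 /104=216.59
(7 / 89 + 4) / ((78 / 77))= 4.03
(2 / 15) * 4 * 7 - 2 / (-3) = 4.40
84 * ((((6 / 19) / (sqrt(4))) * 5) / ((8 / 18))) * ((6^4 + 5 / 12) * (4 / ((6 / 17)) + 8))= 142113195 / 38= 3739820.92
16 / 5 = 3.20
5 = 5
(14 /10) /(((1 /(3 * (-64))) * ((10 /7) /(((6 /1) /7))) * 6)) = -672 /25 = -26.88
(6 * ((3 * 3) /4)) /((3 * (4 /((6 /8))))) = 27 /32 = 0.84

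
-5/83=-0.06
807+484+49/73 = 94292/73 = 1291.67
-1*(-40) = 40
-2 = -2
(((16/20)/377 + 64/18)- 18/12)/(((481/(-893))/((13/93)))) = -62346581/116753130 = -0.53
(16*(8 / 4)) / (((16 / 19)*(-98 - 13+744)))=38 / 633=0.06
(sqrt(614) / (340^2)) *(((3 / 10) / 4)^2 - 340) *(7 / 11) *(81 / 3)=-1.25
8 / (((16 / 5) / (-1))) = -5 / 2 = -2.50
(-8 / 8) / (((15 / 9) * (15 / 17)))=-17 / 25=-0.68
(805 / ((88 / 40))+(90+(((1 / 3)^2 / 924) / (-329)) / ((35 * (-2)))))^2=63006879529702918681 / 303131778062400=207853.10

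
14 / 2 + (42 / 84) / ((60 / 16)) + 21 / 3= 212 / 15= 14.13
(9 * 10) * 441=39690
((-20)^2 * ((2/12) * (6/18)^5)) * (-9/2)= -100/81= -1.23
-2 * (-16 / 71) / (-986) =-0.00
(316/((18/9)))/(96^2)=79/4608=0.02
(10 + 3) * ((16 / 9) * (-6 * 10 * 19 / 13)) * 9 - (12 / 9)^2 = -164176 / 9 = -18241.78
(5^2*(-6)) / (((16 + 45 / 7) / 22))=-23100 / 157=-147.13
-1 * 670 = -670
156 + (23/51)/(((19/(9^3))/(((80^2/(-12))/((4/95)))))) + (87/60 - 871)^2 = 3652257777/6800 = 537096.73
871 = 871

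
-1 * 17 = -17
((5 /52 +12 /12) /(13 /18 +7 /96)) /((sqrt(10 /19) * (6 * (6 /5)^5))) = 0.13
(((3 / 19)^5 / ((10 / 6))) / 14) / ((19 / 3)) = 2187 / 3293211670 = 0.00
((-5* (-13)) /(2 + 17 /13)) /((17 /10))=8450 /731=11.56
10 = 10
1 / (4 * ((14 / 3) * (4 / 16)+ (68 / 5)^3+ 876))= 375 / 5088934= 0.00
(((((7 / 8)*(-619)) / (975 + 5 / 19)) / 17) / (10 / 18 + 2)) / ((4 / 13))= -9632259 / 231847360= -0.04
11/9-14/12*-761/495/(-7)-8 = -20891/2970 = -7.03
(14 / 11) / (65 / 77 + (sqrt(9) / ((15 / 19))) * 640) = 98 / 187329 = 0.00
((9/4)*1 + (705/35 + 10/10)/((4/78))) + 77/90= 523393/1260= 415.39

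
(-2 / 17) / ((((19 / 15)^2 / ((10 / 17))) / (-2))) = 9000 / 104329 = 0.09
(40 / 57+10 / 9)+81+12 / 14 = 100153 / 1197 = 83.67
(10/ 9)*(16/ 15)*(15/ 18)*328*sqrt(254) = 26240*sqrt(254)/ 81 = 5162.92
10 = 10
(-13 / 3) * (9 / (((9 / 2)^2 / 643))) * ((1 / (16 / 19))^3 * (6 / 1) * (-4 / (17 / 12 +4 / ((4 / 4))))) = 4410337 / 480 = 9188.20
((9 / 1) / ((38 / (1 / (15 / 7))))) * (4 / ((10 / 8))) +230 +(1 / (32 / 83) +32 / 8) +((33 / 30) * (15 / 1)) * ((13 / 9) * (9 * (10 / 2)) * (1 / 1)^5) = 19903601 / 15200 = 1309.45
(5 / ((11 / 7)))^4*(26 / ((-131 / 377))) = -14709126250 / 1917971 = -7669.11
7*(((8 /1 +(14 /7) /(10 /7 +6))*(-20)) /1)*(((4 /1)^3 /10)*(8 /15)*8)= -1232896 /39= -31612.72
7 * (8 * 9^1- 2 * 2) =476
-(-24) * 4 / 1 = 96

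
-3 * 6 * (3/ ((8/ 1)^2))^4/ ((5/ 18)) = -6561/ 20971520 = -0.00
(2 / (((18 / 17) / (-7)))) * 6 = -238 / 3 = -79.33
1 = 1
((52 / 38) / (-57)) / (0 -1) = 26 / 1083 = 0.02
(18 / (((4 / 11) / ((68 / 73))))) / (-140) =-1683 / 5110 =-0.33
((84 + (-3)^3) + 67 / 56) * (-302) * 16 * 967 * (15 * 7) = -28552164180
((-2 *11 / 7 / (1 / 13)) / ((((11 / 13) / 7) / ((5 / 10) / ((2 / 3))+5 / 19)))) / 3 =-13013 / 114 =-114.15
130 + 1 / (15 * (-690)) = 1345499 / 10350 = 130.00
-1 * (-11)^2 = -121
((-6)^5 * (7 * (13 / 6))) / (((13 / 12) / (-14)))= 1524096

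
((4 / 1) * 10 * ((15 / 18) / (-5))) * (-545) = 10900 / 3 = 3633.33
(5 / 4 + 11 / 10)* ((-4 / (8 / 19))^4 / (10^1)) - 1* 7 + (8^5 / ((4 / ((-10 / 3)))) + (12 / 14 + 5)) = -1706457973 / 67200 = -25393.72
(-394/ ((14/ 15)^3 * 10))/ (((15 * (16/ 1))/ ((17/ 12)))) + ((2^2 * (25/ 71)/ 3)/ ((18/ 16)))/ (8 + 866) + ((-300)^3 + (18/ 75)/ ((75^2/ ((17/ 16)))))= -62065666808350008402163/ 2298728376000000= -27000000.29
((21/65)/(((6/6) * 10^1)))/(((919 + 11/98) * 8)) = 0.00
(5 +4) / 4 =2.25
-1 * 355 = -355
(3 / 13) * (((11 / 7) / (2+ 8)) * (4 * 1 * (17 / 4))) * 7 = 561 / 130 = 4.32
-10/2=-5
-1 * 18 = -18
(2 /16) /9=1 /72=0.01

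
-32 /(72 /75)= -100 /3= -33.33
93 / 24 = 31 / 8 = 3.88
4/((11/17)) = 6.18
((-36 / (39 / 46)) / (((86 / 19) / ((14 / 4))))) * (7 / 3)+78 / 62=-1305805 / 17329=-75.35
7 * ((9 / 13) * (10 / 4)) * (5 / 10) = 6.06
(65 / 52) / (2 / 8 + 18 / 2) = 5 / 37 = 0.14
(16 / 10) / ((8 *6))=1 / 30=0.03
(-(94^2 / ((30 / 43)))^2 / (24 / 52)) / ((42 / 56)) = -938343137576 / 2025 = -463379327.20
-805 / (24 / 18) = -2415 / 4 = -603.75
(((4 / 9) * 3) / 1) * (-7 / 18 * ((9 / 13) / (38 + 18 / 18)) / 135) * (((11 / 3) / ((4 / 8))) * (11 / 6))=-1694 / 1848015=-0.00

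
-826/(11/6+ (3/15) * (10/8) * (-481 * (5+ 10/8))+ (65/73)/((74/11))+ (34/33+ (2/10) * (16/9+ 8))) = 17669725920/15971441707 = 1.11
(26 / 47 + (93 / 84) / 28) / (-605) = -21841 / 22293040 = -0.00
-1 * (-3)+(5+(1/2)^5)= 257/32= 8.03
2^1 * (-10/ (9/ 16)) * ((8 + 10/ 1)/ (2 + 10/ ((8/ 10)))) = -1280/ 29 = -44.14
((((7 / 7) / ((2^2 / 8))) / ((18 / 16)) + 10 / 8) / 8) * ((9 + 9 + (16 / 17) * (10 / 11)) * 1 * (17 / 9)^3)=48.09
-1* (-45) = 45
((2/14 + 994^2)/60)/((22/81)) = 186738831/3080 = 60629.49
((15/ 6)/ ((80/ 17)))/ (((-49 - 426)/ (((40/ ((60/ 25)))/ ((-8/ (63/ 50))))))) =357/ 121600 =0.00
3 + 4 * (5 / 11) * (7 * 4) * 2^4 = 8993 / 11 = 817.55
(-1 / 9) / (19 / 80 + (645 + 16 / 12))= -80 / 465531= -0.00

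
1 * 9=9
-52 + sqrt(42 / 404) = -52 + sqrt(4242) / 202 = -51.68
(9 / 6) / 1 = 3 / 2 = 1.50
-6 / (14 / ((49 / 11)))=-21 / 11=-1.91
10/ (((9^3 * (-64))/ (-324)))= 5/ 72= 0.07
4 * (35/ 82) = 70/ 41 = 1.71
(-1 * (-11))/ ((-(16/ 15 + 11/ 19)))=-3135/ 469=-6.68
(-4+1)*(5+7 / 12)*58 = -1943 / 2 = -971.50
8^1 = 8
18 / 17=1.06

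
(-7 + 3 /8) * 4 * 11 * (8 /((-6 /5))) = 5830 /3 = 1943.33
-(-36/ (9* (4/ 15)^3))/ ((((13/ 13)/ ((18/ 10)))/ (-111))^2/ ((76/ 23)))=2559872565/ 92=27824701.79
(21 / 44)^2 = 441 / 1936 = 0.23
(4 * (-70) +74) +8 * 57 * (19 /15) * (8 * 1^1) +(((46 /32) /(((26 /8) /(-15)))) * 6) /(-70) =8035971 /1820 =4415.37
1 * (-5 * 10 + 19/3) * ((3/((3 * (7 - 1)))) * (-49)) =6419/18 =356.61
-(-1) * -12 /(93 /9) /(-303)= 0.00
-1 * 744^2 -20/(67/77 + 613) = -6541135297/11817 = -553536.03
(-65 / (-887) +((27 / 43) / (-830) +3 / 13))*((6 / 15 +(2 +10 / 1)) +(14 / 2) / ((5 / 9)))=624089015 / 82308278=7.58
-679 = -679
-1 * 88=-88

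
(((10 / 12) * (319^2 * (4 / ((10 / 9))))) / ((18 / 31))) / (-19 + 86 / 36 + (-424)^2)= 2.92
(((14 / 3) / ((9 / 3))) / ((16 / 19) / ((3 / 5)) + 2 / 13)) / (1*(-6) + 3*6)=1729 / 20772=0.08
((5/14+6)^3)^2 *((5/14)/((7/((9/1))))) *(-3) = -67092474279735/737894528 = -90924.21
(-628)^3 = -247673152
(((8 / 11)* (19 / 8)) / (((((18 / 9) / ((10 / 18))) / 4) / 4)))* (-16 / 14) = -6080 / 693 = -8.77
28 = 28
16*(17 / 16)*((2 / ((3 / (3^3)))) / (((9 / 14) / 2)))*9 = 8568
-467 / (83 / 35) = -16345 / 83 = -196.93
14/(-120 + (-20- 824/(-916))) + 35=555842/15927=34.90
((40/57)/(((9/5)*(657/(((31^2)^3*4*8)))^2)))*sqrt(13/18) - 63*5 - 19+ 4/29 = -9682/29+ 80656669059947495526400*sqrt(26)/664307811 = 619095429299183.58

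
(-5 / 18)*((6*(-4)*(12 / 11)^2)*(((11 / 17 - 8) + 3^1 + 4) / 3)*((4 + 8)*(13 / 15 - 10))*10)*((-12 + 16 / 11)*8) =-86304.37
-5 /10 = -1 /2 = -0.50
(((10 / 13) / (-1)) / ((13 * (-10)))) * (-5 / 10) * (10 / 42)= -5 / 7098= -0.00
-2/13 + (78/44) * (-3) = -1565/286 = -5.47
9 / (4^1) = 9 / 4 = 2.25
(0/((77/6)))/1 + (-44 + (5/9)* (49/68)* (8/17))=-113954/2601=-43.81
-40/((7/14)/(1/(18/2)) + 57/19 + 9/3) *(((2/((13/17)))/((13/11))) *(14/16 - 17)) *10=1608200/1183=1359.43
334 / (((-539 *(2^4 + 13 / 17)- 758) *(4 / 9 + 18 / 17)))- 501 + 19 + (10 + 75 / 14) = -125097449933 / 268066610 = -466.67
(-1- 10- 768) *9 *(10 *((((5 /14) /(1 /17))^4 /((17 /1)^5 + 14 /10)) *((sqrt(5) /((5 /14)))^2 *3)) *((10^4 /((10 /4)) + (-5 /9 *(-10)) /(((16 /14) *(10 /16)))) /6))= -3666902068953125 /695730616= -5270577.41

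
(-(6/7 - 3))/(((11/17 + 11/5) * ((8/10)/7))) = 6375/968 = 6.59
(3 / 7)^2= 9 / 49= 0.18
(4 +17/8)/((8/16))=49/4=12.25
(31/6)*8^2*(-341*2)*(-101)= 68330944/3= 22776981.33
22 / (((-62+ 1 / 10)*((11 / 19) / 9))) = -3420 / 619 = -5.53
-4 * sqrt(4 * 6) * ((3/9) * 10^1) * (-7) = 560 * sqrt(6)/3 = 457.24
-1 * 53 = -53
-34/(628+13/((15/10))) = -51/955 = -0.05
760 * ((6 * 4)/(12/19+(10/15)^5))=23897.30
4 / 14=0.29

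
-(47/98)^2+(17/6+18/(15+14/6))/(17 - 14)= 1191751/1123668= 1.06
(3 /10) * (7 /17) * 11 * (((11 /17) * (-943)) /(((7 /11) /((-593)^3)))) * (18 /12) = 2355571752659829 /5780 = 407538365512.08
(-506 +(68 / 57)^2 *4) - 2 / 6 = -1626581 / 3249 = -500.64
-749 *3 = -2247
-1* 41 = -41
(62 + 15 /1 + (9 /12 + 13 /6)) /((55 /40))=1918 /33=58.12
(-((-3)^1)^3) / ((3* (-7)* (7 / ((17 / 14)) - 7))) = 51 / 49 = 1.04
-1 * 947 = -947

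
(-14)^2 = 196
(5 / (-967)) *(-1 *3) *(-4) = -60 / 967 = -0.06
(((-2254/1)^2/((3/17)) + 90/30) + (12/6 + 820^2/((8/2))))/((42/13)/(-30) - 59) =-5646750655/11526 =-489914.16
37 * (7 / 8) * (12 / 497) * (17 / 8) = 1887 / 1136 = 1.66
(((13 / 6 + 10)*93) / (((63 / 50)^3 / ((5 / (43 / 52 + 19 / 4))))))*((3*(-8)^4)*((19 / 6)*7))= 143094016000000 / 1035909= 138133770.44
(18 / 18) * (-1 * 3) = -3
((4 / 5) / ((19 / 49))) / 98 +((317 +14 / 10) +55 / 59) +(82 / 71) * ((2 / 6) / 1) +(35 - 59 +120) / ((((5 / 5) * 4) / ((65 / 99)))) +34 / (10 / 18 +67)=14120042213 / 42024048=336.00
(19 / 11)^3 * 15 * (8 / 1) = 823080 / 1331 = 618.39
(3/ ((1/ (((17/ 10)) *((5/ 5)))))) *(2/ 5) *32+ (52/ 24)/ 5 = 9857/ 150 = 65.71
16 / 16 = 1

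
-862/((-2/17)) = 7327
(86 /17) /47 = 86 /799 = 0.11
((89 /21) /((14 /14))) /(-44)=-89 /924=-0.10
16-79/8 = 6.12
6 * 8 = 48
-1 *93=-93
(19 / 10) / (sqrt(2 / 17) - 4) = -323 / 675 - 19 * sqrt(34) / 2700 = -0.52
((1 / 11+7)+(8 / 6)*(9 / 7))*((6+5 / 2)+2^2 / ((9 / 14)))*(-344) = -10301080 / 231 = -44593.42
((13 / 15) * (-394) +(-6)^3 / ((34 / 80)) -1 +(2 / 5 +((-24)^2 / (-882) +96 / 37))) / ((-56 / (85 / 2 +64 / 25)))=294549523001 / 431494000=682.63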